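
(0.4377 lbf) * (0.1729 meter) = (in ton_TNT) 8.046e-11. Check: 1 lbf = 4.4482216 N, so 0.4377 lbf = 0.4377 * 4.4482216 = 1.9469866 N. 0.1729 meter = 0.1729 m. Combine: 1.9469866 N * 0.1729 m = 0.33663398 J. 1 ton_TNT = 4.184e+09 J, so 0.33663398 J = 0.33663398 / 4.184e+09 = 8.0457453e-11 ton_TNT ≈ 8.046e-11 ton_TNT (4 s.f.).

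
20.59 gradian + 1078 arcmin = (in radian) 1 gradian = 0.015707963 rad, so 20.59 gradian = 20.59 * 0.015707963 = 0.32342696 rad. 1 arcmin = 0.00029088821 rad, so 1078 arcmin = 1078 * 0.00029088821 = 0.31357749 rad. Sum: 0.32342696 + 0.31357749 = 0.63700445 rad. 0.63700445 rad = 0.63700445 radian ≈ 0.637 radian (4 s.f.). Final answer: 0.637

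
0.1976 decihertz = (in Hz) 1 decihertz = 0.1 Hz, so 0.1976 decihertz = 0.1976 * 0.1 = 0.01976 Hz. Result: 0.01976 Hz. Final answer: 0.01976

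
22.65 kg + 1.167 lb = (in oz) 817.6. Check: 22.65 kg is already in kg. 1 lb = 0.45359237 kg, so 1.167 lb = 1.167 * 0.45359237 = 0.5293423 kg. Sum: 22.65 + 0.5293423 = 23.179342 kg. 1 oz = 0.028349523 kg, so 23.179342 kg = 23.179342 / 0.028349523 = 817.62724 oz ≈ 817.6 oz (4 s.f.).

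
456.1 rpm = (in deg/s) 2737. Check: 1 rpm = 0.10471976 rad/s, so 456.1 rpm = 456.1 * 0.10471976 = 47.76268 rad/s. 1 deg/s = 0.017453293 rad/s, so 47.76268 rad/s = 47.76268 / 0.017453293 = 2736.6 deg/s ≈ 2737 deg/s (4 s.f.).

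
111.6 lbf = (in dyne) 4.964e+07. Check: 1 lbf = 4.4482216 N, so 111.6 lbf = 111.6 * 4.4482216 = 496.42153 N. 1 dyne = 1e-05 N, so 496.42153 N = 496.42153 / 1e-05 = 49642153 dyne ≈ 4.964e+07 dyne (4 s.f.).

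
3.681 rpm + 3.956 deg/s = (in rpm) 1 rpm = 0.10471976 rad/s, so 3.681 rpm = 3.681 * 0.10471976 = 0.38547342 rad/s. 1 deg/s = 0.017453293 rad/s, so 3.956 deg/s = 3.956 * 0.017453293 = 0.069045225 rad/s. Sum: 0.38547342 + 0.069045225 = 0.45451864 rad/s. 1 rpm = 0.10471976 rad/s, so 0.45451864 rad/s = 0.45451864 / 0.10471976 = 4.3403333 rpm ≈ 4.34 rpm (4 s.f.). Final answer: 4.34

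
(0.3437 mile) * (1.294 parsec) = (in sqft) 1 mile = 1609.344 m, so 0.3437 mile = 0.3437 * 1609.344 = 553.13153 m. 1 parsec = 3.0856776e+16 m, so 1.294 parsec = 1.294 * 3.0856776e+16 = 3.9928668e+16 m. Combine: 553.13153 m * 3.9928668e+16 m = 2.2085805e+19 m^2. 1 sqft = 0.09290304 m^2, so 2.2085805e+19 m^2 = 2.2085805e+19 / 0.09290304 = 2.3772963e+20 sqft ≈ 2.377e+20 sqft (4 s.f.). Final answer: 2.377e+20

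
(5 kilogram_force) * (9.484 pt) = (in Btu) 1 kilogram_force = 9.80665 N, so 5 kilogram_force = 5 * 9.80665 = 49.03325 N. 1 pt = 0.00035277778 m, so 9.484 pt = 9.484 * 0.00035277778 = 0.0033457444 m. Combine: 49.03325 N * 0.0033457444 m = 0.16405272 J. 1 Btu = 1055.0559 J, so 0.16405272 J = 0.16405272 / 1055.0559 = 0.00015549198 Btu ≈ 0.0001555 Btu (4 s.f.). Final answer: 0.0001555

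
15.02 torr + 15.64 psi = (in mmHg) 823.8. Check: 1 torr = 133.32237 Pa, so 15.02 torr = 15.02 * 133.32237 = 2002.502 Pa. 1 psi = 6894.7573 Pa, so 15.64 psi = 15.64 * 6894.7573 = 107834 Pa. Sum: 2002.502 + 107834 = 109836.51 Pa. 1 mmHg = 133.32237 Pa, so 109836.51 Pa = 109836.51 / 133.32237 = 823.84155 mmHg ≈ 823.8 mmHg (4 s.f.).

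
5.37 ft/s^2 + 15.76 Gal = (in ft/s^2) 1 ft/s^2 = 0.3048 m/s^2, so 5.37 ft/s^2 = 5.37 * 0.3048 = 1.636776 m/s^2. 1 Gal = 0.01 m/s^2, so 15.76 Gal = 15.76 * 0.01 = 0.1576 m/s^2. Sum: 1.636776 + 0.1576 = 1.794376 m/s^2. 1 ft/s^2 = 0.3048 m/s^2, so 1.794376 m/s^2 = 1.794376 / 0.3048 = 5.8870604 ft/s^2 ≈ 5.887 ft/s^2 (4 s.f.). Final answer: 5.887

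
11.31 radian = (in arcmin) 11.31 radian = 11.31 rad. 1 arcmin = 0.00029088821 rad, so 11.31 rad = 11.31 / 0.00029088821 = 38880.916 arcmin ≈ 3.888e+04 arcmin (4 s.f.). Final answer: 3.888e+04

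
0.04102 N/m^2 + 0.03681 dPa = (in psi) 6.483e-06. Check: 0.04102 N/m^2 = 0.04102 Pa. 1 dPa = 0.1 Pa, so 0.03681 dPa = 0.03681 * 0.1 = 0.003681 Pa. Sum: 0.04102 + 0.003681 = 0.044701 Pa. 1 psi = 6894.7573 Pa, so 0.044701 Pa = 0.044701 / 6894.7573 = 6.4833319e-06 psi ≈ 6.483e-06 psi (4 s.f.).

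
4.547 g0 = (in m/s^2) 1 g0 = 9.80665 m/s^2, so 4.547 g0 = 4.547 * 9.80665 = 44.590838 m/s^2. Result: 44.590838 m/s^2 ≈ 44.59 m/s^2 (4 s.f.). Final answer: 44.59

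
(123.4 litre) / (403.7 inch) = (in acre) 2.974e-06. Check: 1 litre = 0.001 m^3, so 123.4 litre = 123.4 * 0.001 = 0.1234 m^3. 1 inch = 0.0254 m, so 403.7 inch = 403.7 * 0.0254 = 10.25398 m. Combine: 0.1234 m^3 / 10.25398 m = 0.012034352 m^2. 1 acre = 4046.8564 m^2, so 0.012034352 m^2 = 0.012034352 / 4046.8564 = 2.973753e-06 acre ≈ 2.974e-06 acre (4 s.f.).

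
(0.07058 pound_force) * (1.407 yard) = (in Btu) 1 pound_force = 4.4482216 N, so 0.07058 pound_force = 0.07058 * 4.4482216 = 0.31395548 N. 1 yard = 0.9144 m, so 1.407 yard = 1.407 * 0.9144 = 1.2865608 m. Combine: 0.31395548 N * 1.2865608 m = 0.40392282 J. 1 Btu = 1055.0559 J, so 0.40392282 J = 0.40392282 / 1055.0559 = 0.00038284496 Btu ≈ 0.0003828 Btu (4 s.f.). Final answer: 0.0003828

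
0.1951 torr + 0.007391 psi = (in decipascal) 1 torr = 133.32237 Pa, so 0.1951 torr = 0.1951 * 133.32237 = 26.011194 Pa. 1 psi = 6894.7573 Pa, so 0.007391 psi = 0.007391 * 6894.7573 = 50.959151 Pa. Sum: 26.011194 + 50.959151 = 76.970345 Pa. 1 decipascal = 0.1 Pa, so 76.970345 Pa = 76.970345 / 0.1 = 769.70345 decipascal ≈ 769.7 decipascal (4 s.f.). Final answer: 769.7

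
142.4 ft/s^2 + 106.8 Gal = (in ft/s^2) 145.9. Check: 1 ft/s^2 = 0.3048 m/s^2, so 142.4 ft/s^2 = 142.4 * 0.3048 = 43.40352 m/s^2. 1 Gal = 0.01 m/s^2, so 106.8 Gal = 106.8 * 0.01 = 1.068 m/s^2. Sum: 43.40352 + 1.068 = 44.47152 m/s^2. 1 ft/s^2 = 0.3048 m/s^2, so 44.47152 m/s^2 = 44.47152 / 0.3048 = 145.90394 ft/s^2 ≈ 145.9 ft/s^2 (4 s.f.).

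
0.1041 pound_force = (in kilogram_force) 0.04722. Check: 1 pound_force = 4.4482216 N, so 0.1041 pound_force = 0.1041 * 4.4482216 = 0.46305987 N. 1 kilogram_force = 9.80665 N, so 0.46305987 N = 0.46305987 / 9.80665 = 0.047218966 kilogram_force ≈ 0.04722 kilogram_force (4 s.f.).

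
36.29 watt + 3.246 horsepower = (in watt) 36.29 watt = 36.29 W. 1 horsepower = 745.69987 W, so 3.246 horsepower = 3.246 * 745.69987 = 2420.5418 W. Sum: 36.29 + 2420.5418 = 2456.8318 W. 2456.8318 W = 2456.8318 watt ≈ 2457 watt (4 s.f.). Final answer: 2457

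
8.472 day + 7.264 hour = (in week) 1 day = 86400 s, so 8.472 day = 8.472 * 86400 = 731980.8 s. 1 hour = 3600 s, so 7.264 hour = 7.264 * 3600 = 26150.4 s. Sum: 731980.8 + 26150.4 = 758131.2 s. 1 week = 604800 s, so 758131.2 s = 758131.2 / 604800 = 1.2535238 week ≈ 1.254 week (4 s.f.). Final answer: 1.254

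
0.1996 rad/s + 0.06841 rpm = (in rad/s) 0.1996 rad/s is already in rad/s. 1 rpm = 0.10471976 rad/s, so 0.06841 rpm = 0.06841 * 0.10471976 = 0.0071638784 rad/s. Sum: 0.1996 + 0.0071638784 = 0.20676388 rad/s. Result: 0.20676388 rad/s ≈ 0.2068 rad/s (4 s.f.). Final answer: 0.2068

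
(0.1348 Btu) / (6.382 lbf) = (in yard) 1 Btu = 1055.0559 J, so 0.1348 Btu = 0.1348 * 1055.0559 = 142.22153 J. 1 lbf = 4.4482216 N, so 6.382 lbf = 6.382 * 4.4482216 = 28.38855 N. Combine: 142.22153 J / 28.38855 N = 5.0098201 m. 1 yard = 0.9144 m, so 5.0098201 m = 5.0098201 / 0.9144 = 5.4788058 yard ≈ 5.479 yard (4 s.f.). Final answer: 5.479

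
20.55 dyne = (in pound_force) 1 dyne = 1e-05 N, so 20.55 dyne = 20.55 * 1e-05 = 0.0002055 N. 1 pound_force = 4.4482216 N, so 0.0002055 N = 0.0002055 / 4.4482216 = 4.6198238e-05 pound_force ≈ 4.62e-05 pound_force (4 s.f.). Final answer: 4.62e-05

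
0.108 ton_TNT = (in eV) 2.82e+27. Check: 1 ton_TNT = 4.184e+09 J, so 0.108 ton_TNT = 0.108 * 4.184e+09 = 4.51872e+08 J. 1 eV = 1.6021766e-19 J, so 4.51872e+08 J = 4.51872e+08 / 1.6021766e-19 = 2.8203632e+27 eV ≈ 2.82e+27 eV (4 s.f.).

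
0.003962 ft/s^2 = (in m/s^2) 1 ft/s^2 = 0.3048 m/s^2, so 0.003962 ft/s^2 = 0.003962 * 0.3048 = 0.0012076176 m/s^2. Result: 0.0012076176 m/s^2 ≈ 0.001208 m/s^2 (4 s.f.). Final answer: 0.001208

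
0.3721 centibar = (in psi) 0.05397. Check: 1 centibar = 1000 Pa, so 0.3721 centibar = 0.3721 * 1000 = 372.1 Pa. 1 psi = 6894.7573 Pa, so 372.1 Pa = 372.1 / 6894.7573 = 0.053968542 psi ≈ 0.05397 psi (4 s.f.).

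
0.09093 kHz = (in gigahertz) 9.093e-08. Check: 1 kHz = 1000 Hz, so 0.09093 kHz = 0.09093 * 1000 = 90.93 Hz. 1 gigahertz = 1e+09 Hz, so 90.93 Hz = 90.93 / 1e+09 = 9.093e-08 gigahertz.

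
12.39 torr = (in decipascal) 1 torr = 133.32237 Pa, so 12.39 torr = 12.39 * 133.32237 = 1651.8641 Pa. 1 decipascal = 0.1 Pa, so 1651.8641 Pa = 1651.8641 / 0.1 = 16518.641 decipascal ≈ 1.652e+04 decipascal (4 s.f.). Final answer: 1.652e+04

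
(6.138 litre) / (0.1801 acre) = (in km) 1 litre = 0.001 m^3, so 6.138 litre = 6.138 * 0.001 = 0.006138 m^3. 1 acre = 4046.8564 m^2, so 0.1801 acre = 0.1801 * 4046.8564 = 728.83884 m^2. Combine: 0.006138 m^3 / 728.83884 m^2 = 8.4216148e-06 m. 1 km = 1000 m, so 8.4216148e-06 m = 8.4216148e-06 / 1000 = 8.4216148e-09 km ≈ 8.422e-09 km (4 s.f.). Final answer: 8.422e-09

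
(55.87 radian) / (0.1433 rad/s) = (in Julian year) 55.87 radian = 55.87 rad. 0.1433 rad/s is already in rad/s. Combine: 55.87 rad / 0.1433 rad/s = 389.88137 s. 1 Julian year = 31557600 s, so 389.88137 s = 389.88137 / 31557600 = 1.2354595e-05 Julian year ≈ 1.235e-05 Julian year (4 s.f.). Final answer: 1.235e-05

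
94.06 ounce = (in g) 1 ounce = 0.028349523 kg, so 94.06 ounce = 94.06 * 0.028349523 = 2.6665561 kg. 1 g = 0.001 kg, so 2.6665561 kg = 2.6665561 / 0.001 = 2666.5561 g ≈ 2667 g (4 s.f.). Final answer: 2667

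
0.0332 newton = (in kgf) 0.0332 newton = 0.0332 N. 1 kgf = 9.80665 N, so 0.0332 N = 0.0332 / 9.80665 = 0.0033854578 kgf ≈ 0.003385 kgf (4 s.f.). Final answer: 0.003385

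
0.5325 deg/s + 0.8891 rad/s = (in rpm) 8.579. Check: 1 deg/s = 0.017453293 rad/s, so 0.5325 deg/s = 0.5325 * 0.017453293 = 0.0092938783 rad/s. 0.8891 rad/s is already in rad/s. Sum: 0.0092938783 + 0.8891 = 0.89839388 rad/s. 1 rpm = 0.10471976 rad/s, so 0.89839388 rad/s = 0.89839388 / 0.10471976 = 8.5790296 rpm ≈ 8.579 rpm (4 s.f.).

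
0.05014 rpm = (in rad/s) 1 rpm = 0.10471976 rad/s, so 0.05014 rpm = 0.05014 * 0.10471976 = 0.0052506485 rad/s. Result: 0.0052506485 rad/s ≈ 0.005251 rad/s (4 s.f.). Final answer: 0.005251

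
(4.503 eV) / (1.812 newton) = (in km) 3.982e-22. Check: 1 eV = 1.6021766e-19 J, so 4.503 eV = 4.503 * 1.6021766e-19 = 7.2146014e-19 J. 1.812 newton = 1.812 N. Combine: 7.2146014e-19 J / 1.812 N = 3.9815681e-19 m. 1 km = 1000 m, so 3.9815681e-19 m = 3.9815681e-19 / 1000 = 3.9815681e-22 km ≈ 3.982e-22 km (4 s.f.).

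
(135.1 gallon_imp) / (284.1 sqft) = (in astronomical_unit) 1.555e-13. Check: 1 gallon_imp = 0.00454609 m^3, so 135.1 gallon_imp = 135.1 * 0.00454609 = 0.61417676 m^3. 1 sqft = 0.09290304 m^2, so 284.1 sqft = 284.1 * 0.09290304 = 26.393754 m^2. Combine: 0.61417676 m^3 / 26.393754 m^2 = 0.023269777 m. 1 astronomical_unit = 1.4959787e+11 m, so 0.023269777 m = 0.023269777 / 1.4959787e+11 = 1.5554885e-13 astronomical_unit ≈ 1.555e-13 astronomical_unit (4 s.f.).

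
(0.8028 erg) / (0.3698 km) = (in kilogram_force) 2.214e-11. Check: 1 erg = 1e-07 J, so 0.8028 erg = 0.8028 * 1e-07 = 8.028e-08 J. 1 km = 1000 m, so 0.3698 km = 0.3698 * 1000 = 369.8 m. Combine: 8.028e-08 J / 369.8 m = 2.1709032e-10 N. 1 kilogram_force = 9.80665 N, so 2.1709032e-10 N = 2.1709032e-10 / 9.80665 = 2.2137052e-11 kilogram_force ≈ 2.214e-11 kilogram_force (4 s.f.).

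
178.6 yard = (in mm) 1.633e+05. Check: 1 yard = 0.9144 m, so 178.6 yard = 178.6 * 0.9144 = 163.31184 m. 1 mm = 0.001 m, so 163.31184 m = 163.31184 / 0.001 = 163311.84 mm ≈ 1.633e+05 mm (4 s.f.).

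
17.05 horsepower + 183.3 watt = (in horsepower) 17.3. Check: 1 horsepower = 745.69987 W, so 17.05 horsepower = 17.05 * 745.69987 = 12714.183 W. 183.3 watt = 183.3 W. Sum: 12714.183 + 183.3 = 12897.483 W. 1 horsepower = 745.69987 W, so 12897.483 W = 12897.483 / 745.69987 = 17.295809 horsepower ≈ 17.3 horsepower (4 s.f.).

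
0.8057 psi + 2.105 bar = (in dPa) 2.161e+06. Check: 1 psi = 6894.7573 Pa, so 0.8057 psi = 0.8057 * 6894.7573 = 5555.106 Pa. 1 bar = 100000 Pa, so 2.105 bar = 2.105 * 100000 = 210500 Pa. Sum: 5555.106 + 210500 = 216055.11 Pa. 1 dPa = 0.1 Pa, so 216055.11 Pa = 216055.11 / 0.1 = 2160551.1 dPa ≈ 2.161e+06 dPa (4 s.f.).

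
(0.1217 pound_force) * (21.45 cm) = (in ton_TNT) 1 pound_force = 4.4482216 N, so 0.1217 pound_force = 0.1217 * 4.4482216 = 0.54134857 N. 1 cm = 0.01 m, so 21.45 cm = 21.45 * 0.01 = 0.2145 m. Combine: 0.54134857 N * 0.2145 m = 0.11611927 J. 1 ton_TNT = 4.184e+09 J, so 0.11611927 J = 0.11611927 / 4.184e+09 = 2.7753171e-11 ton_TNT ≈ 2.775e-11 ton_TNT (4 s.f.). Final answer: 2.775e-11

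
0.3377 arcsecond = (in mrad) 1 arcsecond = 4.8481368e-06 rad, so 0.3377 arcsecond = 0.3377 * 4.8481368e-06 = 1.6372158e-06 rad. 1 mrad = 0.001 rad, so 1.6372158e-06 rad = 1.6372158e-06 / 0.001 = 0.0016372158 mrad ≈ 0.001637 mrad (4 s.f.). Final answer: 0.001637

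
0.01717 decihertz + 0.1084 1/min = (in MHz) 1 decihertz = 0.1 Hz, so 0.01717 decihertz = 0.01717 * 0.1 = 0.001717 Hz. 1 1/min = 0.016666667 Hz, so 0.1084 1/min = 0.1084 * 0.016666667 = 0.0018066667 Hz. Sum: 0.001717 + 0.0018066667 = 0.0035236667 Hz. 1 MHz = 1000000 Hz, so 0.0035236667 Hz = 0.0035236667 / 1000000 = 3.5236667e-09 MHz ≈ 3.524e-09 MHz (4 s.f.). Final answer: 3.524e-09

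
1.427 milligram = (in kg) 1.427e-06. Check: 1 milligram = 1e-06 kg, so 1.427 milligram = 1.427 * 1e-06 = 1.427e-06 kg. Result: 1.427e-06 kg.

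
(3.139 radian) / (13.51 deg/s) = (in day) 0.0001541. Check: 3.139 radian = 3.139 rad. 1 deg/s = 0.017453293 rad/s, so 13.51 deg/s = 13.51 * 0.017453293 = 0.23579398 rad/s. Combine: 3.139 rad / 0.23579398 rad/s = 13.312469 s. 1 day = 86400 s, so 13.312469 s = 13.312469 / 86400 = 0.0001540795 day ≈ 0.0001541 day (4 s.f.).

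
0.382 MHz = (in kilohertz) 382. Check: 1 MHz = 1000000 Hz, so 0.382 MHz = 0.382 * 1000000 = 382000 Hz. 1 kilohertz = 1000 Hz, so 382000 Hz = 382000 / 1000 = 382 kilohertz.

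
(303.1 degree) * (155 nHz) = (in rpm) 7.83e-06. Check: 1 degree = 0.017453293 rad, so 303.1 degree = 303.1 * 0.017453293 = 5.290093 rad. 1 nHz = 1e-09 Hz, so 155 nHz = 155 * 1e-09 = 1.55e-07 Hz. Combine: 5.290093 rad * 1.55e-07 Hz = 8.1996441e-07 rad/s. 1 rpm = 0.10471976 rad/s, so 8.1996441e-07 rad/s = 8.1996441e-07 / 0.10471976 = 7.8300833e-06 rpm ≈ 7.83e-06 rpm (4 s.f.).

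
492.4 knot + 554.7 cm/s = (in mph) 1 knot = 0.51444444 m/s, so 492.4 knot = 492.4 * 0.51444444 = 253.31244 m/s. 1 cm/s = 0.01 m/s, so 554.7 cm/s = 554.7 * 0.01 = 5.547 m/s. Sum: 253.31244 + 5.547 = 258.85944 m/s. 1 mph = 0.44704 m/s, so 258.85944 m/s = 258.85944 / 0.44704 = 579.05209 mph ≈ 579.1 mph (4 s.f.). Final answer: 579.1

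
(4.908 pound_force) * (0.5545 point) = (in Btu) 4.048e-06. Check: 1 pound_force = 4.4482216 N, so 4.908 pound_force = 4.908 * 4.4482216 = 21.831872 N. 1 point = 0.00035277778 m, so 0.5545 point = 0.5545 * 0.00035277778 = 0.00019561528 m. Combine: 21.831872 N * 0.00019561528 m = 0.0042706476 J. 1 Btu = 1055.0559 J, so 0.0042706476 J = 0.0042706476 / 1055.0559 = 4.047793e-06 Btu ≈ 4.048e-06 Btu (4 s.f.).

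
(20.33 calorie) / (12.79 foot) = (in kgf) 2.225. Check: 1 calorie = 4.184 J, so 20.33 calorie = 20.33 * 4.184 = 85.06072 J. 1 foot = 0.3048 m, so 12.79 foot = 12.79 * 0.3048 = 3.898392 m. Combine: 85.06072 J / 3.898392 m = 21.819437 N. 1 kgf = 9.80665 N, so 21.819437 N = 21.819437 / 9.80665 = 2.2249634 kgf ≈ 2.225 kgf (4 s.f.).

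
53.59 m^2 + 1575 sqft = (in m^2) 53.59 m^2 is already in m^2. 1 sqft = 0.09290304 m^2, so 1575 sqft = 1575 * 0.09290304 = 146.32229 m^2. Sum: 53.59 + 146.32229 = 199.91229 m^2. Result: 199.91229 m^2 ≈ 199.9 m^2 (4 s.f.). Final answer: 199.9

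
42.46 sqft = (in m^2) 1 sqft = 0.09290304 m^2, so 42.46 sqft = 42.46 * 0.09290304 = 3.9446631 m^2. Result: 3.9446631 m^2 ≈ 3.945 m^2 (4 s.f.). Final answer: 3.945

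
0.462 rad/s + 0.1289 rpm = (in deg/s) 27.24. Check: 0.462 rad/s is already in rad/s. 1 rpm = 0.10471976 rad/s, so 0.1289 rpm = 0.1289 * 0.10471976 = 0.013498376 rad/s. Sum: 0.462 + 0.013498376 = 0.47549838 rad/s. 1 deg/s = 0.017453293 rad/s, so 0.47549838 rad/s = 0.47549838 / 0.017453293 = 27.24405 deg/s ≈ 27.24 deg/s (4 s.f.).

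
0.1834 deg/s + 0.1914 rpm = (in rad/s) 0.02324. Check: 1 deg/s = 0.017453293 rad/s, so 0.1834 deg/s = 0.1834 * 0.017453293 = 0.0032009338 rad/s. 1 rpm = 0.10471976 rad/s, so 0.1914 rpm = 0.1914 * 0.10471976 = 0.020043361 rad/s. Sum: 0.0032009338 + 0.020043361 = 0.023244295 rad/s. Result: 0.023244295 rad/s ≈ 0.02324 rad/s (4 s.f.).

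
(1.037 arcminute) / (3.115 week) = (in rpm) 1.529e-09. Check: 1 arcminute = 0.00029088821 rad, so 1.037 arcminute = 1.037 * 0.00029088821 = 0.00030165107 rad. 1 week = 604800 s, so 3.115 week = 3.115 * 604800 = 1883952 s. Combine: 0.00030165107 rad / 1883952 s = 1.6011611e-10 rad/s. 1 rpm = 0.10471976 rad/s, so 1.6011611e-10 rad/s = 1.6011611e-10 / 0.10471976 = 1.5289963e-09 rpm ≈ 1.529e-09 rpm (4 s.f.).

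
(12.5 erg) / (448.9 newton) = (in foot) 1 erg = 1e-07 J, so 12.5 erg = 12.5 * 1e-07 = 1.25e-06 J. 448.9 newton = 448.9 N. Combine: 1.25e-06 J / 448.9 N = 2.7845845e-09 m. 1 foot = 0.3048 m, so 2.7845845e-09 m = 2.7845845e-09 / 0.3048 = 9.135776e-09 foot ≈ 9.136e-09 foot (4 s.f.). Final answer: 9.136e-09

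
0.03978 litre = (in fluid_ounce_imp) 1 litre = 0.001 m^3, so 0.03978 litre = 0.03978 * 0.001 = 3.978e-05 m^3. 1 fluid_ounce_imp = 2.8413063e-05 m^3, so 3.978e-05 m^3 = 3.978e-05 / 2.8413063e-05 = 1.4000603 fluid_ounce_imp ≈ 1.4 fluid_ounce_imp (4 s.f.). Final answer: 1.4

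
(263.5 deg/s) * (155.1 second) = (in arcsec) 1 deg/s = 0.017453293 rad/s, so 263.5 deg/s = 263.5 * 0.017453293 = 4.5989426 rad/s. 155.1 second = 155.1 s. Combine: 4.5989426 rad/s * 155.1 s = 713.29599 rad. 1 arcsec = 4.8481368e-06 rad, so 713.29599 rad = 713.29599 / 4.8481368e-06 = 1.4712786e+08 arcsec ≈ 1.471e+08 arcsec (4 s.f.). Final answer: 1.471e+08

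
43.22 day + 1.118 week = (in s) 4.41e+06. Check: 1 day = 86400 s, so 43.22 day = 43.22 * 86400 = 3734208 s. 1 week = 604800 s, so 1.118 week = 1.118 * 604800 = 676166.4 s. Sum: 3734208 + 676166.4 = 4410374.4 s. Result: 4410374.4 s ≈ 4.41e+06 s (4 s.f.).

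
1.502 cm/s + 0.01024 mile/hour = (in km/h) 1 cm/s = 0.01 m/s, so 1.502 cm/s = 1.502 * 0.01 = 0.01502 m/s. 1 mile/hour = 0.44704 m/s, so 0.01024 mile/hour = 0.01024 * 0.44704 = 0.0045776896 m/s. Sum: 0.01502 + 0.0045776896 = 0.01959769 m/s. 1 km/h = 0.27777778 m/s, so 0.01959769 m/s = 0.01959769 / 0.27777778 = 0.070551683 km/h ≈ 0.07055 km/h (4 s.f.). Final answer: 0.07055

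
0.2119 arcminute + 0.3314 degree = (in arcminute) 20.1. Check: 1 arcminute = 0.00029088821 rad, so 0.2119 arcminute = 0.2119 * 0.00029088821 = 6.1639211e-05 rad. 1 degree = 0.017453293 rad, so 0.3314 degree = 0.3314 * 0.017453293 = 0.0057840211 rad. Sum: 6.1639211e-05 + 0.0057840211 = 0.0058456604 rad. 1 arcminute = 0.00029088821 rad, so 0.0058456604 rad = 0.0058456604 / 0.00029088821 = 20.0959 arcminute ≈ 20.1 arcminute (4 s.f.).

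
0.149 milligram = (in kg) 1 milligram = 1e-06 kg, so 0.149 milligram = 0.149 * 1e-06 = 1.49e-07 kg. Result: 1.49e-07 kg. Final answer: 1.49e-07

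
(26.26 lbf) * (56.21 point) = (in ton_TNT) 1 lbf = 4.4482216 N, so 26.26 lbf = 26.26 * 4.4482216 = 116.8103 N. 1 point = 0.00035277778 m, so 56.21 point = 56.21 * 0.00035277778 = 0.019829639 m. Combine: 116.8103 N * 0.019829639 m = 2.3163061 J. 1 ton_TNT = 4.184e+09 J, so 2.3163061 J = 2.3163061 / 4.184e+09 = 5.5361043e-10 ton_TNT ≈ 5.536e-10 ton_TNT (4 s.f.). Final answer: 5.536e-10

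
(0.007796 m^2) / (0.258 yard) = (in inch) 1.301. Check: 0.007796 m^2 is already in m^2. 1 yard = 0.9144 m, so 0.258 yard = 0.258 * 0.9144 = 0.2359152 m. Combine: 0.007796 m^2 / 0.2359152 m = 0.033045772 m. 1 inch = 0.0254 m, so 0.033045772 m = 0.033045772 / 0.0254 = 1.3010147 inch ≈ 1.301 inch (4 s.f.).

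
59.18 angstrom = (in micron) 1 angstrom = 1e-10 m, so 59.18 angstrom = 59.18 * 1e-10 = 5.918e-09 m. 1 micron = 1e-06 m, so 5.918e-09 m = 5.918e-09 / 1e-06 = 0.005918 micron. Final answer: 0.005918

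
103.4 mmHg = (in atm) 0.1361. Check: 1 mmHg = 133.32237 Pa, so 103.4 mmHg = 103.4 * 133.32237 = 13785.533 Pa. 1 atm = 101325 Pa, so 13785.533 Pa = 13785.533 / 101325 = 0.13605263 atm ≈ 0.1361 atm (4 s.f.).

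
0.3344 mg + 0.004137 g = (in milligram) 4.471. Check: 1 mg = 1e-06 kg, so 0.3344 mg = 0.3344 * 1e-06 = 3.344e-07 kg. 1 g = 0.001 kg, so 0.004137 g = 0.004137 * 0.001 = 4.137e-06 kg. Sum: 3.344e-07 + 4.137e-06 = 4.4714e-06 kg. 1 milligram = 1e-06 kg, so 4.4714e-06 kg = 4.4714e-06 / 1e-06 = 4.4714 milligram ≈ 4.471 milligram (4 s.f.).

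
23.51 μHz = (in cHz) 1 μHz = 1e-06 Hz, so 23.51 μHz = 23.51 * 1e-06 = 2.351e-05 Hz. 1 cHz = 0.01 Hz, so 2.351e-05 Hz = 2.351e-05 / 0.01 = 0.002351 cHz. Final answer: 0.002351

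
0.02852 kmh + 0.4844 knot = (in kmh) 1 kmh = 0.27777778 m/s, so 0.02852 kmh = 0.02852 * 0.27777778 = 0.0079222222 m/s. 1 knot = 0.51444444 m/s, so 0.4844 knot = 0.4844 * 0.51444444 = 0.24919689 m/s. Sum: 0.0079222222 + 0.24919689 = 0.25711911 m/s. 1 kmh = 0.27777778 m/s, so 0.25711911 m/s = 0.25711911 / 0.27777778 = 0.9256288 kmh ≈ 0.9256 kmh (4 s.f.). Final answer: 0.9256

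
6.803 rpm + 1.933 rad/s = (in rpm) 25.26. Check: 1 rpm = 0.10471976 rad/s, so 6.803 rpm = 6.803 * 0.10471976 = 0.71240849 rad/s. 1.933 rad/s is already in rad/s. Sum: 0.71240849 + 1.933 = 2.6454085 rad/s. 1 rpm = 0.10471976 rad/s, so 2.6454085 rad/s = 2.6454085 / 0.10471976 = 25.26179 rpm ≈ 25.26 rpm (4 s.f.).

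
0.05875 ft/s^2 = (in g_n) 1 ft/s^2 = 0.3048 m/s^2, so 0.05875 ft/s^2 = 0.05875 * 0.3048 = 0.017907 m/s^2. 1 g_n = 9.80665 m/s^2, so 0.017907 m/s^2 = 0.017907 / 9.80665 = 0.0018260058 g_n ≈ 0.001826 g_n (4 s.f.). Final answer: 0.001826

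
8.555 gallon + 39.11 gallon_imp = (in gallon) 1 gallon = 0.0037854118 m^3, so 8.555 gallon = 8.555 * 0.0037854118 = 0.032384198 m^3. 1 gallon_imp = 0.00454609 m^3, so 39.11 gallon_imp = 39.11 * 0.00454609 = 0.17779758 m^3. Sum: 0.032384198 + 0.17779758 = 0.21018178 m^3. 1 gallon = 0.0037854118 m^3, so 0.21018178 m^3 = 0.21018178 / 0.0037854118 = 55.524152 gallon ≈ 55.52 gallon (4 s.f.). Final answer: 55.52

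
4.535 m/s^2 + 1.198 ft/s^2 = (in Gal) 490. Check: 4.535 m/s^2 is already in m/s^2. 1 ft/s^2 = 0.3048 m/s^2, so 1.198 ft/s^2 = 1.198 * 0.3048 = 0.3651504 m/s^2. Sum: 4.535 + 0.3651504 = 4.9001504 m/s^2. 1 Gal = 0.01 m/s^2, so 4.9001504 m/s^2 = 4.9001504 / 0.01 = 490.01504 Gal ≈ 490 Gal (4 s.f.).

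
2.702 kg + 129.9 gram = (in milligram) 2.702 kg is already in kg. 1 gram = 0.001 kg, so 129.9 gram = 129.9 * 0.001 = 0.1299 kg. Sum: 2.702 + 0.1299 = 2.8319 kg. 1 milligram = 1e-06 kg, so 2.8319 kg = 2.8319 / 1e-06 = 2831900 milligram ≈ 2.832e+06 milligram (4 s.f.). Final answer: 2.832e+06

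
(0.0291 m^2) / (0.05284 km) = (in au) 3.681e-15. Check: 0.0291 m^2 is already in m^2. 1 km = 1000 m, so 0.05284 km = 0.05284 * 1000 = 52.84 m. Combine: 0.0291 m^2 / 52.84 m = 0.00055071915 m. 1 au = 1.4959787e+11 m, so 0.00055071915 m = 0.00055071915 / 1.4959787e+11 = 3.6813302e-15 au ≈ 3.681e-15 au (4 s.f.).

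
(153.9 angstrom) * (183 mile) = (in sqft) 1 angstrom = 1e-10 m, so 153.9 angstrom = 153.9 * 1e-10 = 1.539e-08 m. 1 mile = 1609.344 m, so 183 mile = 183 * 1609.344 = 294509.95 m. Combine: 1.539e-08 m * 294509.95 m = 0.0045325082 m^2. 1 sqft = 0.09290304 m^2, so 0.0045325082 m^2 = 0.0045325082 / 0.09290304 = 0.048787512 sqft ≈ 0.04879 sqft (4 s.f.). Final answer: 0.04879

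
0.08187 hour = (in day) 1 hour = 3600 s, so 0.08187 hour = 0.08187 * 3600 = 294.732 s. 1 day = 86400 s, so 294.732 s = 294.732 / 86400 = 0.00341125 day ≈ 0.003411 day (4 s.f.). Final answer: 0.003411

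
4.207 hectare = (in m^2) 1 hectare = 10000 m^2, so 4.207 hectare = 4.207 * 10000 = 42070 m^2. Result: 42070 m^2 ≈ 4.207e+04 m^2 (4 s.f.). Final answer: 4.207e+04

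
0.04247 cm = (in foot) 0.001393. Check: 1 cm = 0.01 m, so 0.04247 cm = 0.04247 * 0.01 = 0.0004247 m. 1 foot = 0.3048 m, so 0.0004247 m = 0.0004247 / 0.3048 = 0.0013933727 foot ≈ 0.001393 foot (4 s.f.).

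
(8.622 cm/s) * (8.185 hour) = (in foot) 1 cm/s = 0.01 m/s, so 8.622 cm/s = 8.622 * 0.01 = 0.08622 m/s. 1 hour = 3600 s, so 8.185 hour = 8.185 * 3600 = 29466 s. Combine: 0.08622 m/s * 29466 s = 2540.5585 m. 1 foot = 0.3048 m, so 2540.5585 m = 2540.5585 / 0.3048 = 8335.1657 foot ≈ 8335 foot (4 s.f.). Final answer: 8335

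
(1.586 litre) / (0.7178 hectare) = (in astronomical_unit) 1 litre = 0.001 m^3, so 1.586 litre = 1.586 * 0.001 = 0.001586 m^3. 1 hectare = 10000 m^2, so 0.7178 hectare = 0.7178 * 10000 = 7178 m^2. Combine: 0.001586 m^3 / 7178 m^2 = 2.2095291e-07 m. 1 astronomical_unit = 1.4959787e+11 m, so 2.2095291e-07 m = 2.2095291e-07 / 1.4959787e+11 = 1.476979e-18 astronomical_unit ≈ 1.477e-18 astronomical_unit (4 s.f.). Final answer: 1.477e-18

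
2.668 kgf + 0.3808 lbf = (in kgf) 1 kgf = 9.80665 N, so 2.668 kgf = 2.668 * 9.80665 = 26.164142 N. 1 lbf = 4.4482216 N, so 0.3808 lbf = 0.3808 * 4.4482216 = 1.6938828 N. Sum: 26.164142 + 1.6938828 = 27.858025 N. 1 kgf = 9.80665 N, so 27.858025 N = 27.858025 / 9.80665 = 2.840728 kgf ≈ 2.841 kgf (4 s.f.). Final answer: 2.841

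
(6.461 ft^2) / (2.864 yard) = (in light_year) 2.423e-17. Check: 1 ft^2 = 0.09290304 m^2, so 6.461 ft^2 = 6.461 * 0.09290304 = 0.60024654 m^2. 1 yard = 0.9144 m, so 2.864 yard = 2.864 * 0.9144 = 2.6188416 m. Combine: 0.60024654 m^2 / 2.6188416 m = 0.22920307 m. 1 light_year = 9.4607305e+15 m, so 0.22920307 m = 0.22920307 / 9.4607305e+15 = 2.4226784e-17 light_year ≈ 2.423e-17 light_year (4 s.f.).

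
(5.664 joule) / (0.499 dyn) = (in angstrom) 1.135e+16. Check: 5.664 joule = 5.664 J. 1 dyn = 1e-05 N, so 0.499 dyn = 0.499 * 1e-05 = 4.99e-06 N. Combine: 5.664 J / 4.99e-06 N = 1135070.1 m. 1 angstrom = 1e-10 m, so 1135070.1 m = 1135070.1 / 1e-10 = 1.1350701e+16 angstrom ≈ 1.135e+16 angstrom (4 s.f.).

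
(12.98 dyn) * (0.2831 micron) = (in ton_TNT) 1 dyn = 1e-05 N, so 12.98 dyn = 12.98 * 1e-05 = 0.0001298 N. 1 micron = 1e-06 m, so 0.2831 micron = 0.2831 * 1e-06 = 2.831e-07 m. Combine: 0.0001298 N * 2.831e-07 m = 3.674638e-11 J. 1 ton_TNT = 4.184e+09 J, so 3.674638e-11 J = 3.674638e-11 / 4.184e+09 = 8.7825956e-21 ton_TNT ≈ 8.783e-21 ton_TNT (4 s.f.). Final answer: 8.783e-21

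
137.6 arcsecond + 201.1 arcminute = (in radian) 1 arcsecond = 4.8481368e-06 rad, so 137.6 arcsecond = 137.6 * 4.8481368e-06 = 0.00066710363 rad. 1 arcminute = 0.00029088821 rad, so 201.1 arcminute = 201.1 * 0.00029088821 = 0.058497619 rad. Sum: 0.00066710363 + 0.058497619 = 0.059164722 rad. 0.059164722 rad = 0.059164722 radian ≈ 0.05916 radian (4 s.f.). Final answer: 0.05916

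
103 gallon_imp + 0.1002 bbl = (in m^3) 1 gallon_imp = 0.00454609 m^3, so 103 gallon_imp = 103 * 0.00454609 = 0.46824727 m^3. 1 bbl = 0.15898729 m^3, so 0.1002 bbl = 0.1002 * 0.15898729 = 0.015930527 m^3. Sum: 0.46824727 + 0.015930527 = 0.4841778 m^3. Result: 0.4841778 m^3 ≈ 0.4842 m^3 (4 s.f.). Final answer: 0.4842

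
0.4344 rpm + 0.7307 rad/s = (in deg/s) 1 rpm = 0.10471976 rad/s, so 0.4344 rpm = 0.4344 * 0.10471976 = 0.045490262 rad/s. 0.7307 rad/s is already in rad/s. Sum: 0.045490262 + 0.7307 = 0.77619026 rad/s. 1 deg/s = 0.017453293 rad/s, so 0.77619026 rad/s = 0.77619026 / 0.017453293 = 44.472426 deg/s ≈ 44.47 deg/s (4 s.f.). Final answer: 44.47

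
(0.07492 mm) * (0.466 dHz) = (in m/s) 3.491e-06. Check: 1 mm = 0.001 m, so 0.07492 mm = 0.07492 * 0.001 = 7.492e-05 m. 1 dHz = 0.1 Hz, so 0.466 dHz = 0.466 * 0.1 = 0.0466 Hz. Combine: 7.492e-05 m * 0.0466 Hz = 3.491272e-06 m/s. Result: 3.491272e-06 m/s ≈ 3.491e-06 m/s (4 s.f.).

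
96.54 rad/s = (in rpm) 921.9. Check: 1 rpm = 0.10471976 rad/s, so 96.54 rad/s = 96.54 / 0.10471976 = 921.88909 rpm ≈ 921.9 rpm (4 s.f.).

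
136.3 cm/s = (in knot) 1 cm/s = 0.01 m/s, so 136.3 cm/s = 136.3 * 0.01 = 1.363 m/s. 1 knot = 0.51444444 m/s, so 1.363 m/s = 1.363 / 0.51444444 = 2.64946 knot ≈ 2.649 knot (4 s.f.). Final answer: 2.649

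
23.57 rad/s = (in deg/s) 1350. Check: 1 deg/s = 0.017453293 rad/s, so 23.57 rad/s = 23.57 / 0.017453293 = 1350.4615 deg/s ≈ 1350 deg/s (4 s.f.).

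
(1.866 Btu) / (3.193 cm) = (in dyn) 1 Btu = 1055.0559 J, so 1.866 Btu = 1.866 * 1055.0559 = 1968.7342 J. 1 cm = 0.01 m, so 3.193 cm = 3.193 * 0.01 = 0.03193 m. Combine: 1968.7342 J / 0.03193 m = 61657.821 N. 1 dyn = 1e-05 N, so 61657.821 N = 61657.821 / 1e-05 = 6.1657821e+09 dyn ≈ 6.166e+09 dyn (4 s.f.). Final answer: 6.166e+09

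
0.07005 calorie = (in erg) 2.931e+06. Check: 1 calorie = 4.184 J, so 0.07005 calorie = 0.07005 * 4.184 = 0.2930892 J. 1 erg = 1e-07 J, so 0.2930892 J = 0.2930892 / 1e-07 = 2930892 erg ≈ 2.931e+06 erg (4 s.f.).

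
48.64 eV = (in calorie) 1.863e-18. Check: 1 eV = 1.6021766e-19 J, so 48.64 eV = 48.64 * 1.6021766e-19 = 7.7929871e-18 J. 1 calorie = 4.184 J, so 7.7929871e-18 J = 7.7929871e-18 / 4.184 = 1.8625686e-18 calorie ≈ 1.863e-18 calorie (4 s.f.).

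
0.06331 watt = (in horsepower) 0.06331 watt = 0.06331 W. 1 horsepower = 745.69987 W, so 0.06331 W = 0.06331 / 745.69987 = 8.4900108e-05 horsepower ≈ 8.49e-05 horsepower (4 s.f.). Final answer: 8.49e-05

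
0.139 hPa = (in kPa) 0.0139. Check: 1 hPa = 100 Pa, so 0.139 hPa = 0.139 * 100 = 13.9 Pa. 1 kPa = 1000 Pa, so 13.9 Pa = 13.9 / 1000 = 0.0139 kPa.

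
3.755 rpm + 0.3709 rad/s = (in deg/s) 1 rpm = 0.10471976 rad/s, so 3.755 rpm = 3.755 * 0.10471976 = 0.39322268 rad/s. 0.3709 rad/s is already in rad/s. Sum: 0.39322268 + 0.3709 = 0.76412268 rad/s. 1 deg/s = 0.017453293 rad/s, so 0.76412268 rad/s = 0.76412268 / 0.017453293 = 43.781005 deg/s ≈ 43.78 deg/s (4 s.f.). Final answer: 43.78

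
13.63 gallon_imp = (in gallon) 16.37. Check: 1 gallon_imp = 0.00454609 m^3, so 13.63 gallon_imp = 13.63 * 0.00454609 = 0.061963207 m^3. 1 gallon = 0.0037854118 m^3, so 0.061963207 m^3 = 0.061963207 / 0.0037854118 = 16.368947 gallon ≈ 16.37 gallon (4 s.f.).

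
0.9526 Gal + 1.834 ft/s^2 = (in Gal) 56.85. Check: 1 Gal = 0.01 m/s^2, so 0.9526 Gal = 0.9526 * 0.01 = 0.009526 m/s^2. 1 ft/s^2 = 0.3048 m/s^2, so 1.834 ft/s^2 = 1.834 * 0.3048 = 0.5590032 m/s^2. Sum: 0.009526 + 0.5590032 = 0.5685292 m/s^2. 1 Gal = 0.01 m/s^2, so 0.5685292 m/s^2 = 0.5685292 / 0.01 = 56.85292 Gal ≈ 56.85 Gal (4 s.f.).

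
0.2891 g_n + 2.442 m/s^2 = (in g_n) 1 g_n = 9.80665 m/s^2, so 0.2891 g_n = 0.2891 * 9.80665 = 2.8351025 m/s^2. 2.442 m/s^2 is already in m/s^2. Sum: 2.8351025 + 2.442 = 5.2771025 m/s^2. 1 g_n = 9.80665 m/s^2, so 5.2771025 m/s^2 = 5.2771025 / 9.80665 = 0.5381147 g_n ≈ 0.5381 g_n (4 s.f.). Final answer: 0.5381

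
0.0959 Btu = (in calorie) 1 Btu = 1055.0559 J, so 0.0959 Btu = 0.0959 * 1055.0559 = 101.17986 J. 1 calorie = 4.184 J, so 101.17986 J = 101.17986 / 4.184 = 24.182566 calorie ≈ 24.18 calorie (4 s.f.). Final answer: 24.18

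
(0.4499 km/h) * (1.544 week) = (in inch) 4.595e+06. Check: 1 km/h = 0.27777778 m/s, so 0.4499 km/h = 0.4499 * 0.27777778 = 0.12497222 m/s. 1 week = 604800 s, so 1.544 week = 1.544 * 604800 = 933811.2 s. Combine: 0.12497222 m/s * 933811.2 s = 116700.46 m. 1 inch = 0.0254 m, so 116700.46 m = 116700.46 / 0.0254 = 4594506.3 inch ≈ 4.595e+06 inch (4 s.f.).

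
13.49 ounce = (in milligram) 3.824e+05. Check: 1 ounce = 0.028349523 kg, so 13.49 ounce = 13.49 * 0.028349523 = 0.38243507 kg. 1 milligram = 1e-06 kg, so 0.38243507 kg = 0.38243507 / 1e-06 = 382435.07 milligram ≈ 3.824e+05 milligram (4 s.f.).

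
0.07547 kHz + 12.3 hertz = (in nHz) 8.777e+10. Check: 1 kHz = 1000 Hz, so 0.07547 kHz = 0.07547 * 1000 = 75.47 Hz. 12.3 hertz = 12.3 Hz. Sum: 75.47 + 12.3 = 87.77 Hz. 1 nHz = 1e-09 Hz, so 87.77 Hz = 87.77 / 1e-09 = 8.777e+10 nHz.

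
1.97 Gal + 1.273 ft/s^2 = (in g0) 1 Gal = 0.01 m/s^2, so 1.97 Gal = 1.97 * 0.01 = 0.0197 m/s^2. 1 ft/s^2 = 0.3048 m/s^2, so 1.273 ft/s^2 = 1.273 * 0.3048 = 0.3880104 m/s^2. Sum: 0.0197 + 0.3880104 = 0.4077104 m/s^2. 1 g0 = 9.80665 m/s^2, so 0.4077104 m/s^2 = 0.4077104 / 9.80665 = 0.041574891 g0 ≈ 0.04157 g0 (4 s.f.). Final answer: 0.04157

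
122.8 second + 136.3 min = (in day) 122.8 second = 122.8 s. 1 min = 60 s, so 136.3 min = 136.3 * 60 = 8178 s. Sum: 122.8 + 8178 = 8300.8 s. 1 day = 86400 s, so 8300.8 s = 8300.8 / 86400 = 0.096074074 day ≈ 0.09607 day (4 s.f.). Final answer: 0.09607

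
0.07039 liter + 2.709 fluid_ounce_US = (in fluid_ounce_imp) 5.297. Check: 1 liter = 0.001 m^3, so 0.07039 liter = 0.07039 * 0.001 = 7.039e-05 m^3. 1 fluid_ounce_US = 2.957353e-05 m^3, so 2.709 fluid_ounce_US = 2.709 * 2.957353e-05 = 8.0114692e-05 m^3. Sum: 7.039e-05 + 8.0114692e-05 = 0.00015050469 m^3. 1 fluid_ounce_imp = 2.8413063e-05 m^3, so 0.00015050469 m^3 = 0.00015050469 / 2.8413063e-05 = 5.2970246 fluid_ounce_imp ≈ 5.297 fluid_ounce_imp (4 s.f.).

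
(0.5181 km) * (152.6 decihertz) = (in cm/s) 7.906e+05. Check: 1 km = 1000 m, so 0.5181 km = 0.5181 * 1000 = 518.1 m. 1 decihertz = 0.1 Hz, so 152.6 decihertz = 152.6 * 0.1 = 15.26 Hz. Combine: 518.1 m * 15.26 Hz = 7906.206 m/s. 1 cm/s = 0.01 m/s, so 7906.206 m/s = 7906.206 / 0.01 = 790620.6 cm/s ≈ 7.906e+05 cm/s (4 s.f.).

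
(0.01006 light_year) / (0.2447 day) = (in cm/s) 4.502e+11. Check: 1 light_year = 9.4607305e+15 m, so 0.01006 light_year = 0.01006 * 9.4607305e+15 = 9.5174949e+13 m. 1 day = 86400 s, so 0.2447 day = 0.2447 * 86400 = 21142.08 s. Combine: 9.5174949e+13 m / 21142.08 s = 4.5016833e+09 m/s. 1 cm/s = 0.01 m/s, so 4.5016833e+09 m/s = 4.5016833e+09 / 0.01 = 4.5016833e+11 cm/s ≈ 4.502e+11 cm/s (4 s.f.).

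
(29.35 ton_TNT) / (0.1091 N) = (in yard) 1.231e+12. Check: 1 ton_TNT = 4.184e+09 J, so 29.35 ton_TNT = 29.35 * 4.184e+09 = 1.228004e+11 J. 0.1091 N is already in N. Combine: 1.228004e+11 J / 0.1091 N = 1.1255765e+12 m. 1 yard = 0.9144 m, so 1.1255765e+12 m = 1.1255765e+12 / 0.9144 = 1.2309455e+12 yard ≈ 1.231e+12 yard (4 s.f.).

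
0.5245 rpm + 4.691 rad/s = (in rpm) 1 rpm = 0.10471976 rad/s, so 0.5245 rpm = 0.5245 * 0.10471976 = 0.054925512 rad/s. 4.691 rad/s is already in rad/s. Sum: 0.054925512 + 4.691 = 4.7459255 rad/s. 1 rpm = 0.10471976 rad/s, so 4.7459255 rad/s = 4.7459255 / 0.10471976 = 45.32025 rpm ≈ 45.32 rpm (4 s.f.). Final answer: 45.32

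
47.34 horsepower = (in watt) 3.53e+04. Check: 1 horsepower = 745.69987 W, so 47.34 horsepower = 47.34 * 745.69987 = 35301.432 W. 35301.432 W = 35301.432 watt ≈ 3.53e+04 watt (4 s.f.).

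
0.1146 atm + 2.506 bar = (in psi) 38.03. Check: 1 atm = 101325 Pa, so 0.1146 atm = 0.1146 * 101325 = 11611.845 Pa. 1 bar = 100000 Pa, so 2.506 bar = 2.506 * 100000 = 250600 Pa. Sum: 11611.845 + 250600 = 262211.84 Pa. 1 psi = 6894.7573 Pa, so 262211.84 Pa = 262211.84 / 6894.7573 = 38.030613 psi ≈ 38.03 psi (4 s.f.).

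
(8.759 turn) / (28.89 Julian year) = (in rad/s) 6.036e-08. Check: 1 turn = 6.2831853 rad, so 8.759 turn = 8.759 * 6.2831853 = 55.03442 rad. 1 Julian year = 31557600 s, so 28.89 Julian year = 28.89 * 31557600 = 9.1169906e+08 s. Combine: 55.03442 rad / 9.1169906e+08 s = 6.0364678e-08 rad/s. Result: 6.0364678e-08 rad/s ≈ 6.036e-08 rad/s (4 s.f.).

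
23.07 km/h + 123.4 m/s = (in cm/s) 1 km/h = 0.27777778 m/s, so 23.07 km/h = 23.07 * 0.27777778 = 6.4083333 m/s. 123.4 m/s is already in m/s. Sum: 6.4083333 + 123.4 = 129.80833 m/s. 1 cm/s = 0.01 m/s, so 129.80833 m/s = 129.80833 / 0.01 = 12980.833 cm/s ≈ 1.298e+04 cm/s (4 s.f.). Final answer: 1.298e+04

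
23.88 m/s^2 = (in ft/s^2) 78.35. Check: 1 ft/s^2 = 0.3048 m/s^2, so 23.88 m/s^2 = 23.88 / 0.3048 = 78.346457 ft/s^2 ≈ 78.35 ft/s^2 (4 s.f.).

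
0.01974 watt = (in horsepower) 2.647e-05. Check: 0.01974 watt = 0.01974 W. 1 horsepower = 745.69987 W, so 0.01974 W = 0.01974 / 745.69987 = 2.6471776e-05 horsepower ≈ 2.647e-05 horsepower (4 s.f.).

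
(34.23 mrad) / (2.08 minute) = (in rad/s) 1 mrad = 0.001 rad, so 34.23 mrad = 34.23 * 0.001 = 0.03423 rad. 1 minute = 60 s, so 2.08 minute = 2.08 * 60 = 124.8 s. Combine: 0.03423 rad / 124.8 s = 0.00027427885 rad/s. Result: 0.00027427885 rad/s ≈ 0.0002743 rad/s (4 s.f.). Final answer: 0.0002743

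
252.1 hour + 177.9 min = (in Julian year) 1 hour = 3600 s, so 252.1 hour = 252.1 * 3600 = 907560 s. 1 min = 60 s, so 177.9 min = 177.9 * 60 = 10674 s. Sum: 907560 + 10674 = 918234 s. 1 Julian year = 31557600 s, so 918234 s = 918234 / 31557600 = 0.02909708 Julian year ≈ 0.0291 Julian year (4 s.f.). Final answer: 0.0291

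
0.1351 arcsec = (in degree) 3.753e-05. Check: 1 arcsec = 4.8481368e-06 rad, so 0.1351 arcsec = 0.1351 * 4.8481368e-06 = 6.5498328e-07 rad. 1 degree = 0.017453293 rad, so 6.5498328e-07 rad = 6.5498328e-07 / 0.017453293 = 3.7527778e-05 degree ≈ 3.753e-05 degree (4 s.f.).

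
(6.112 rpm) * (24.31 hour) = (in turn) 8915. Check: 1 rpm = 0.10471976 rad/s, so 6.112 rpm = 6.112 * 0.10471976 = 0.64004714 rad/s. 1 hour = 3600 s, so 24.31 hour = 24.31 * 3600 = 87516 s. Combine: 0.64004714 rad/s * 87516 s = 56014.366 rad. 1 turn = 6.2831853 rad, so 56014.366 rad = 56014.366 / 6.2831853 = 8914.9632 turn ≈ 8915 turn (4 s.f.).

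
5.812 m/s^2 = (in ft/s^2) 19.07. Check: 1 ft/s^2 = 0.3048 m/s^2, so 5.812 m/s^2 = 5.812 / 0.3048 = 19.068241 ft/s^2 ≈ 19.07 ft/s^2 (4 s.f.).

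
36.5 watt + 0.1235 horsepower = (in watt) 36.5 watt = 36.5 W. 1 horsepower = 745.69987 W, so 0.1235 horsepower = 0.1235 * 745.69987 = 92.093934 W. Sum: 36.5 + 92.093934 = 128.59393 W. 128.59393 W = 128.59393 watt ≈ 128.6 watt (4 s.f.). Final answer: 128.6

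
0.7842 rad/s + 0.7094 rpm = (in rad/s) 0.7842 rad/s is already in rad/s. 1 rpm = 0.10471976 rad/s, so 0.7094 rpm = 0.7094 * 0.10471976 = 0.074288194 rad/s. Sum: 0.7842 + 0.074288194 = 0.85848819 rad/s. Result: 0.85848819 rad/s ≈ 0.8585 rad/s (4 s.f.). Final answer: 0.8585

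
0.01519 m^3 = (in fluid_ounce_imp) 1 fluid_ounce_imp = 2.8413063e-05 m^3, so 0.01519 m^3 = 0.01519 / 2.8413063e-05 = 534.61326 fluid_ounce_imp ≈ 534.6 fluid_ounce_imp (4 s.f.). Final answer: 534.6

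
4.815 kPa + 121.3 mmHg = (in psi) 1 kPa = 1000 Pa, so 4.815 kPa = 4.815 * 1000 = 4815 Pa. 1 mmHg = 133.32237 Pa, so 121.3 mmHg = 121.3 * 133.32237 = 16172.003 Pa. Sum: 4815 + 16172.003 = 20987.003 Pa. 1 psi = 6894.7573 Pa, so 20987.003 Pa = 20987.003 / 6894.7573 = 3.0439075 psi ≈ 3.044 psi (4 s.f.). Final answer: 3.044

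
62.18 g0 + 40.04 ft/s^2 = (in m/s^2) 1 g0 = 9.80665 m/s^2, so 62.18 g0 = 62.18 * 9.80665 = 609.7775 m/s^2. 1 ft/s^2 = 0.3048 m/s^2, so 40.04 ft/s^2 = 40.04 * 0.3048 = 12.204192 m/s^2. Sum: 609.7775 + 12.204192 = 621.98169 m/s^2. Result: 621.98169 m/s^2 ≈ 622 m/s^2 (4 s.f.). Final answer: 622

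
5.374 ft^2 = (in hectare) 4.993e-05. Check: 1 ft^2 = 0.09290304 m^2, so 5.374 ft^2 = 5.374 * 0.09290304 = 0.49926094 m^2. 1 hectare = 10000 m^2, so 0.49926094 m^2 = 0.49926094 / 10000 = 4.9926094e-05 hectare ≈ 4.993e-05 hectare (4 s.f.).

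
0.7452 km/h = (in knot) 0.4024. Check: 1 km/h = 0.27777778 m/s, so 0.7452 km/h = 0.7452 * 0.27777778 = 0.207 m/s. 1 knot = 0.51444444 m/s, so 0.207 m/s = 0.207 / 0.51444444 = 0.40237581 knot ≈ 0.4024 knot (4 s.f.).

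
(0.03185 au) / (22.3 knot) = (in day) 4807. Check: 1 au = 1.4959787e+11 m, so 0.03185 au = 0.03185 * 1.4959787e+11 = 4.7646922e+09 m. 1 knot = 0.51444444 m/s, so 22.3 knot = 22.3 * 0.51444444 = 11.472111 m/s. Combine: 4.7646922e+09 m / 11.472111 m/s = 4.1532828e+08 s. 1 day = 86400 s, so 4.1532828e+08 s = 4.1532828e+08 / 86400 = 4807.0403 day ≈ 4807 day (4 s.f.).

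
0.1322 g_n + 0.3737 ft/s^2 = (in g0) 1 g_n = 9.80665 m/s^2, so 0.1322 g_n = 0.1322 * 9.80665 = 1.2964391 m/s^2. 1 ft/s^2 = 0.3048 m/s^2, so 0.3737 ft/s^2 = 0.3737 * 0.3048 = 0.11390376 m/s^2. Sum: 1.2964391 + 0.11390376 = 1.4103429 m/s^2. 1 g0 = 9.80665 m/s^2, so 1.4103429 m/s^2 = 1.4103429 / 9.80665 = 0.14381495 g0 ≈ 0.1438 g0 (4 s.f.). Final answer: 0.1438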